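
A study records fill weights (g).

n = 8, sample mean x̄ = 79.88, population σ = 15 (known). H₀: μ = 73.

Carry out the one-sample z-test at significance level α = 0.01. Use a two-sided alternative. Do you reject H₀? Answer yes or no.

SE = σ/√n = 15/√8 = 5.3033
z = (x̄−μ₀)/SE = (79.88−73)/5.3033 = 1.2973
p-value (two-sided) = 0.19453
At α=0.01: p ≥ α → fail to reject H₀

reject H₀: no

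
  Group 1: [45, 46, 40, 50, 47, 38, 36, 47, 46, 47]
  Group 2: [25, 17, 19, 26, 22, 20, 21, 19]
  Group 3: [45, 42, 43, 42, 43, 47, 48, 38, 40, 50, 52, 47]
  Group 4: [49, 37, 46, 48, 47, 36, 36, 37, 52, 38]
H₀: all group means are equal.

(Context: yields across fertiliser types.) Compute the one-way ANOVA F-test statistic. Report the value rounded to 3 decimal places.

test statistic = 49.900

Group means [44.20, 21.12, 44.75, 42.60], grand mean 39.350
SSB = Σnᵢ(x̄ᵢ−x̄)² = 3347.975; SSW = ΣΣ(x−x̄ᵢ)² = 805.125
MSB = 3347.975/3 = 1115.9917; MSW = 805.125/36 = 22.3646
F = MSB/MSW = 49.9000
df = (3, 36)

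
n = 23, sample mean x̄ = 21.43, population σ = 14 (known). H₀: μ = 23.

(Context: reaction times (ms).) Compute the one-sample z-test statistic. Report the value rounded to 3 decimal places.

SE = σ/√n = 14/√23 = 2.9192
z = (x̄−μ₀)/SE = (21.43−23)/2.9192 = -0.5378

test statistic = -0.538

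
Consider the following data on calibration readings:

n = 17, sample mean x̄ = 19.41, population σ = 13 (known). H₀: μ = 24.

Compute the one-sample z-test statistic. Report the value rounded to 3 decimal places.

test statistic = -1.456

SE = σ/√n = 13/√17 = 3.1530
z = (x̄−μ₀)/SE = (19.41−24)/3.1530 = -1.4558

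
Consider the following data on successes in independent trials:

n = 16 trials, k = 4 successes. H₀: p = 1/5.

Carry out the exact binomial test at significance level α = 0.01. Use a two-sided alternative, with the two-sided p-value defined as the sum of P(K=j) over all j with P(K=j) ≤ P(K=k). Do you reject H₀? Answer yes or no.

reject H₀: no

Exact binomial: n=16, k=4, p₀=1/5=0.2000
P(X=j) = C(n,j)·p₀^j·(1−p₀)^(n−j); p = Σ P(X=j) over j with P(X=j) ≤ P(X=4)
p-value (two-sided) = 0.54260
At α=0.01: p ≥ α → fail to reject H₀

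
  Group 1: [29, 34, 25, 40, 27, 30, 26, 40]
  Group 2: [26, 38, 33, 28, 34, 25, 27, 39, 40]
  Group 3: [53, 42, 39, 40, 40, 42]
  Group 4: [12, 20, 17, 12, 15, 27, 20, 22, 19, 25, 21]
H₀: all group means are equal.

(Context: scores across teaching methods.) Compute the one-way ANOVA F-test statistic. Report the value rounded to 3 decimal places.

Group means [31.38, 32.22, 42.67, 19.09], grand mean 29.618
SSB = Σnᵢ(x̄ᵢ−x̄)² = 2326.356; SSW = ΣΣ(x−x̄ᵢ)² = 899.673
MSB = 2326.356/3 = 775.4521; MSW = 899.673/30 = 29.9891
F = MSB/MSW = 25.8578
df = (3, 30)

test statistic = 25.858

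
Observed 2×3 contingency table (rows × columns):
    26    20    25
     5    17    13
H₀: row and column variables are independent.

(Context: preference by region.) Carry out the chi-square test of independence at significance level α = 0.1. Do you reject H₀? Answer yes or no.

reject H₀: yes

Row totals [71, 35], col totals [31, 37, 38], n=106
χ² = (26−20.76)²/20.76 + (20−24.78)²/24.78 + (25−25.45)²/25.45 + (5−10.24)²/10.24 + (17−12.22)²/12.22 + (13−12.55)²/12.55 = 6.8186
df = 2
p-value (upper-tail) = 0.03306
At α=0.1: p < α → reject H₀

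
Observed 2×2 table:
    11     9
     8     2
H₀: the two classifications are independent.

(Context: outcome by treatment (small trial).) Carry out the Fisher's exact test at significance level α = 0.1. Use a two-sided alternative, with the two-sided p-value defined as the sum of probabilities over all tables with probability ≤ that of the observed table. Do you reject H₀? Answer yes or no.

reject H₀: no

Margins: r₁=20, r₂=10, c₁=19, c₂=11, n=30
p_obs = C(20,11)·C(10,8)/C(30,19); sum pmf over tables with pmf ≤ p_obs
p-value (two-sided) = 0.24647
At α=0.1: p ≥ α → fail to reject H₀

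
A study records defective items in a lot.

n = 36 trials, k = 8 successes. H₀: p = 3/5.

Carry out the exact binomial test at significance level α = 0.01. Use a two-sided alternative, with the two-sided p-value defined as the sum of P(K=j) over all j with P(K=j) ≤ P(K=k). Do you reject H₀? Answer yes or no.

reject H₀: yes

Exact binomial: n=36, k=8, p₀=3/5=0.6000
P(X=j) = C(n,j)·p₀^j·(1−p₀)^(n−j); p = Σ P(X=j) over j with P(X=j) ≤ P(X=8)
p-value (two-sided) = 0.00001
At α=0.01: p < α → reject H₀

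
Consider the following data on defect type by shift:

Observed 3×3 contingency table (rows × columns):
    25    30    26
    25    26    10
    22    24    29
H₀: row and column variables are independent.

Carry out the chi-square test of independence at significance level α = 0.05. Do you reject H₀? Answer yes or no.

Row totals [81, 61, 75], col totals [72, 80, 65], n=217
χ² = (25−26.88)²/26.88 + (30−29.86)²/29.86 + (26−24.26)²/24.26 + (25−20.24)²/20.24 + (26−22.49)²/22.49 + (10−18.27)²/18.27 + (22−24.88)²/24.88 + (24−27.65)²/27.65 + (29−22.47)²/22.47 = 8.3856
df = 4
p-value (upper-tail) = 0.07843
At α=0.05: p ≥ α → fail to reject H₀

reject H₀: no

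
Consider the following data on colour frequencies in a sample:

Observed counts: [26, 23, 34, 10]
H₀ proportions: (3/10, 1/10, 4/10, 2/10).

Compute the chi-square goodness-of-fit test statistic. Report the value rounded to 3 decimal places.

n = 93; E_i = n·p_i = [27.90, 9.30, 37.20, 18.60]
χ² = (26−27.90)²/27.90 + (23−9.30)²/9.30 + (34−37.20)²/37.20 + (10−18.60)²/18.60 = 24.5627
df = 3

test statistic = 24.563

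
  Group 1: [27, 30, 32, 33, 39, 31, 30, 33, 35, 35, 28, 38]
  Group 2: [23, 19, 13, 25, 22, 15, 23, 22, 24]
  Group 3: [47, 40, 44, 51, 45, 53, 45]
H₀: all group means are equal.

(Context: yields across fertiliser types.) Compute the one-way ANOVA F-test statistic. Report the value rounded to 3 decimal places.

test statistic = 80.817

Group means [32.58, 20.67, 46.43], grand mean 32.214
SSB = Σnᵢ(x̄ᵢ−x̄)² = 2616.083; SSW = ΣΣ(x−x̄ᵢ)² = 404.631
MSB = 2616.083/2 = 1308.0417; MSW = 404.631/25 = 16.1852
F = MSB/MSW = 80.8170
df = (2, 25)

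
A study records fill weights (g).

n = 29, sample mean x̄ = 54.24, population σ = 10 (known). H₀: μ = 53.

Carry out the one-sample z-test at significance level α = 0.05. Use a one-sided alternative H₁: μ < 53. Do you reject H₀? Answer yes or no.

SE = σ/√n = 10/√29 = 1.8570
z = (x̄−μ₀)/SE = (54.24−53)/1.8570 = 0.6678
p-value (one-sided, H₁ less) = 0.74786
At α=0.05: p ≥ α → fail to reject H₀

reject H₀: no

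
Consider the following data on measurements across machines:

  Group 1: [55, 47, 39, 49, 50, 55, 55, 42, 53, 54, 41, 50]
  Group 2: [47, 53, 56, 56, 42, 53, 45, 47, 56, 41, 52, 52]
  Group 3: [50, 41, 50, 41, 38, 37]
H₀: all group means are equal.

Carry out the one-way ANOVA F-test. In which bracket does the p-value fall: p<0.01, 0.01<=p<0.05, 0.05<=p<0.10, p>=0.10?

p-value bracket: 0.01<=p<0.05

Group means [49.17, 50.00, 42.83], grand mean 48.233
SSB = Σnᵢ(x̄ᵢ−x̄)² = 222.867; SSW = ΣΣ(x−x̄ᵢ)² = 856.500
MSB = 222.867/2 = 111.4333; MSW = 856.500/27 = 31.7222
F = MSB/MSW = 3.5128
df = (2, 27)
p-value (upper-tail) = 0.04406
→ bracket: 0.01<=p<0.05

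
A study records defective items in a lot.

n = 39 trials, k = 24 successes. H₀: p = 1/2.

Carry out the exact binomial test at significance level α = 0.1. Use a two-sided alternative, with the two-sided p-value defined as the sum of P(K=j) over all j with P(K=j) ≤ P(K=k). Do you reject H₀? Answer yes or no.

Exact binomial: n=39, k=24, p₀=1/2=0.5000
P(X=j) = C(n,j)·p₀^j·(1−p₀)^(n−j); p = Σ P(X=j) over j with P(X=j) ≤ P(X=24)
p-value (two-sided) = 0.19959
At α=0.1: p ≥ α → fail to reject H₀

reject H₀: no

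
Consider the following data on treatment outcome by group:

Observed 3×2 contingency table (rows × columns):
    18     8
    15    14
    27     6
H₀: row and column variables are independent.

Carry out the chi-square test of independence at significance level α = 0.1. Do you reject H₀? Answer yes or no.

reject H₀: yes

Row totals [26, 29, 33], col totals [60, 28], n=88
χ² = (18−17.73)²/17.73 + (8−8.27)²/8.27 + (15−19.77)²/19.77 + (14−9.23)²/9.23 + (27−22.50)²/22.50 + (6−10.50)²/10.50 = 6.4624
df = 2
p-value (upper-tail) = 0.03951
At α=0.1: p < α → reject H₀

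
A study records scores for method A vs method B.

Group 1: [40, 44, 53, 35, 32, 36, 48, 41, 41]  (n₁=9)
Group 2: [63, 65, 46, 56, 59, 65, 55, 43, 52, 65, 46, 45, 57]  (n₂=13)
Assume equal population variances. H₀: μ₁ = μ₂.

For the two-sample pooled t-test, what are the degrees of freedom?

df = n₁ + n₂ − 2 = 9 + 13 − 2 = 20

degrees of freedom = 20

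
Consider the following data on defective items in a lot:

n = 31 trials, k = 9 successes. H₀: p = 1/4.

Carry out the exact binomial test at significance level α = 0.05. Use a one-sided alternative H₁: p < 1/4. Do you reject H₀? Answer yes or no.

reject H₀: no

Exact binomial: n=31, k=9, p₀=1/4=0.2500
P(X≤9) from Σ C(n,i)·p₀^i·(1−p₀)^(n−i)
p-value (one-sided, H₁ less) = 0.77095
At α=0.05: p ≥ α → fail to reject H₀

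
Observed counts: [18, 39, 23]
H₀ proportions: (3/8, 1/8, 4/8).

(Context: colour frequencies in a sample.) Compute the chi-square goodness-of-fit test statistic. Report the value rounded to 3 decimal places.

n = 80; E_i = n·p_i = [30.00, 10.00, 40.00]
χ² = (18−30.00)²/30.00 + (39−10.00)²/10.00 + (23−40.00)²/40.00 = 96.1250
df = 2

test statistic = 96.125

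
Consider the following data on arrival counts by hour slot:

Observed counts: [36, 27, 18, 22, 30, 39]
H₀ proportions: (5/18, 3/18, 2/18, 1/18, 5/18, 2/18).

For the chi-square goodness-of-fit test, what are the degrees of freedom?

df = k − 1 = 6 − 1 = 5

degrees of freedom = 5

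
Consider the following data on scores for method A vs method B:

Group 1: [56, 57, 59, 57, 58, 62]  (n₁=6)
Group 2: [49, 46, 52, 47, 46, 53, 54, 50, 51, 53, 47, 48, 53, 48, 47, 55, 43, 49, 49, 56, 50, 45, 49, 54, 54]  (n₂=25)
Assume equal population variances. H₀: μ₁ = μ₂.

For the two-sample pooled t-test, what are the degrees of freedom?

df = n₁ + n₂ − 2 = 6 + 25 − 2 = 29

degrees of freedom = 29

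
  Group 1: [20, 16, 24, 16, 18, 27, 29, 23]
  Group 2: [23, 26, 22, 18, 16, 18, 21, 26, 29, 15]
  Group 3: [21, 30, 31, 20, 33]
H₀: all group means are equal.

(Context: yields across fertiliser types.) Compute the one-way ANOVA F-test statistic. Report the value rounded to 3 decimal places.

test statistic = 2.315

Group means [21.62, 21.40, 27.00], grand mean 22.696
SSB = Σnᵢ(x̄ᵢ−x̄)² = 118.595; SSW = ΣΣ(x−x̄ᵢ)² = 512.275
MSB = 118.595/2 = 59.2973; MSW = 512.275/20 = 25.6137
F = MSB/MSW = 2.3151
df = (2, 20)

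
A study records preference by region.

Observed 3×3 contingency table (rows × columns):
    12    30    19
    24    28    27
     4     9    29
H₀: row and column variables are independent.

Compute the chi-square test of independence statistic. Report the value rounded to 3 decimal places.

test statistic = 21.269

Row totals [61, 79, 42], col totals [40, 67, 75], n=182
χ² = (12−13.41)²/13.41 + (30−22.46)²/22.46 + (19−25.14)²/25.14 + (24−17.36)²/17.36 + (28−29.08)²/29.08 + (27−32.55)²/32.55 + (4−9.23)²/9.23 + (9−15.46)²/15.46 + (29−17.31)²/17.31 = 21.2691
df = 4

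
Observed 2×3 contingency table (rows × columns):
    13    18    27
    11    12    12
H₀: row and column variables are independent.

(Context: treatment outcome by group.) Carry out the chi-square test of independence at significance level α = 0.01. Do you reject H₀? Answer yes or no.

reject H₀: no

Row totals [58, 35], col totals [24, 30, 39], n=93
χ² = (13−14.97)²/14.97 + (18−18.71)²/18.71 + (27−24.32)²/24.32 + (11−9.03)²/9.03 + (12−11.29)²/11.29 + (12−14.68)²/14.68 = 1.5420
df = 2
p-value (upper-tail) = 0.46254
At α=0.01: p ≥ α → fail to reject H₀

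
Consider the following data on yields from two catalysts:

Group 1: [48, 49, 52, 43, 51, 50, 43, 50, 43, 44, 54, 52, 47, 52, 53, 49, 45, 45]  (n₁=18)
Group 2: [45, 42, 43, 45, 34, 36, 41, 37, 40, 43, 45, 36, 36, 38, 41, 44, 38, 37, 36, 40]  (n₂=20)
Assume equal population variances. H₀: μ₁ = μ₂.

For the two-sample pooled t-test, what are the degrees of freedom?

df = n₁ + n₂ − 2 = 18 + 20 − 2 = 36

degrees of freedom = 36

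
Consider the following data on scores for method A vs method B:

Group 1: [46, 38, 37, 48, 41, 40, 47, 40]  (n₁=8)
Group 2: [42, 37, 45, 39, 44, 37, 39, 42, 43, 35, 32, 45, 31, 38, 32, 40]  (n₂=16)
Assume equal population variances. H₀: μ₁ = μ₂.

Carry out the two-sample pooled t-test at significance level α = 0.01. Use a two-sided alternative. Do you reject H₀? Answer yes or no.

x̄₁=42.125, s₁=4.257, n₁=8
x̄₂=38.812, s₂=4.608, n₂=16
s_p² = [7·4.257² + 15·4.608²]/22 = 20.2415
SE = √(s_p²·(1/8+1/16)) = 1.9481
t = (42.125−38.812)/1.9481 = 1.7003
df = 22
p-value (two-sided) = 0.10316
At α=0.01: p ≥ α → fail to reject H₀

reject H₀: no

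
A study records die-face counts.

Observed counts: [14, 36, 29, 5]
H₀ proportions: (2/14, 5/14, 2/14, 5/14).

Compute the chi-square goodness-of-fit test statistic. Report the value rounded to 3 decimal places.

test statistic = 46.450

n = 84; E_i = n·p_i = [12.00, 30.00, 12.00, 30.00]
χ² = (14−12.00)²/12.00 + (36−30.00)²/30.00 + (29−12.00)²/12.00 + (5−30.00)²/30.00 = 46.4500
df = 3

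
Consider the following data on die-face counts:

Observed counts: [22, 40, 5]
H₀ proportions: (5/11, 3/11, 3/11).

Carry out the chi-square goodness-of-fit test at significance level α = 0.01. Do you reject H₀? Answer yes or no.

reject H₀: yes

n = 67; E_i = n·p_i = [30.45, 18.27, 18.27]
χ² = (22−30.45)²/30.45 + (40−18.27)²/18.27 + (5−18.27)²/18.27 = 37.8229
df = 2
p-value (upper-tail) = 0.00000
At α=0.01: p < α → reject H₀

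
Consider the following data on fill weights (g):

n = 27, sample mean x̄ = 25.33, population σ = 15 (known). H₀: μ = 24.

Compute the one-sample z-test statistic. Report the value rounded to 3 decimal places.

test statistic = 0.461

SE = σ/√n = 15/√27 = 2.8868
z = (x̄−μ₀)/SE = (25.33−24)/2.8868 = 0.4607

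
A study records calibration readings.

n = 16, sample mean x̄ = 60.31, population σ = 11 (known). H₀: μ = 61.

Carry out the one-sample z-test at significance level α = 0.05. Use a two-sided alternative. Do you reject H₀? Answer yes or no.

SE = σ/√n = 11/√16 = 2.7500
z = (x̄−μ₀)/SE = (60.31−61)/2.7500 = -0.2509
p-value (two-sided) = 0.80188
At α=0.05: p ≥ α → fail to reject H₀

reject H₀: no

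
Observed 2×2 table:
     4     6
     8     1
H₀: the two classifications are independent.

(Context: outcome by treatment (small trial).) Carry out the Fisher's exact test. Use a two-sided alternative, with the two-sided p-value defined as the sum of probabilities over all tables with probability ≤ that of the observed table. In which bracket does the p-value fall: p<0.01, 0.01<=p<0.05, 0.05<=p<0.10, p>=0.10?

p-value bracket: 0.05<=p<0.10

Margins: r₁=10, r₂=9, c₁=12, c₂=7, n=19
p_obs = C(10,4)·C(9,8)/C(19,12); sum pmf over tables with pmf ≤ p_obs
p-value (two-sided) = 0.05728
→ bracket: 0.05<=p<0.10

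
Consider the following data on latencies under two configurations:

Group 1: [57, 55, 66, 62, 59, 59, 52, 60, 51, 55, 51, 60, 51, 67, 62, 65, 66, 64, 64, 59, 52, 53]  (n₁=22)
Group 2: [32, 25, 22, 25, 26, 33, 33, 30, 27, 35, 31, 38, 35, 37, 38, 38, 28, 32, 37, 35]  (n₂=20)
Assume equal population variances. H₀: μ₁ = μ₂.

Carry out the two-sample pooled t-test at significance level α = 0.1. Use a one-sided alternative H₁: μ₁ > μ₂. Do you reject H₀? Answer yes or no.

reject H₀: yes

x̄₁=58.636, s₁=5.465, n₁=22
x̄₂=31.850, s₂=4.955, n₂=20
s_p² = [21·5.465² + 19·4.955²]/40 = 27.3410
SE = √(s_p²·(1/22+1/20)) = 1.6155
t = (58.636−31.850)/1.6155 = 16.5809
df = 40
p-value (one-sided, H₁ greater) = 0.00000
At α=0.1: p < α → reject H₀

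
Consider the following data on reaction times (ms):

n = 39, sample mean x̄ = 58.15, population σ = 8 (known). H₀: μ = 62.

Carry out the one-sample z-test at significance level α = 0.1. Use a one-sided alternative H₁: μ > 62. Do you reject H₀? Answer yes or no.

SE = σ/√n = 8/√39 = 1.2810
z = (x̄−μ₀)/SE = (58.15−62)/1.2810 = -3.0054
p-value (one-sided, H₁ greater) = 0.99867
At α=0.1: p ≥ α → fail to reject H₀

reject H₀: no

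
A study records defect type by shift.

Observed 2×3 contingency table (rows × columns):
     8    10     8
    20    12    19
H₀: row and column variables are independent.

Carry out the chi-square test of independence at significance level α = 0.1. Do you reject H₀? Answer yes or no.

reject H₀: no

Row totals [26, 51], col totals [28, 22, 27], n=77
χ² = (8−9.45)²/9.45 + (10−7.43)²/7.43 + (8−9.12)²/9.12 + (20−18.55)²/18.55 + (12−14.57)²/14.57 + (19−17.88)²/17.88 = 1.8883
df = 2
p-value (upper-tail) = 0.38900
At α=0.1: p ≥ α → fail to reject H₀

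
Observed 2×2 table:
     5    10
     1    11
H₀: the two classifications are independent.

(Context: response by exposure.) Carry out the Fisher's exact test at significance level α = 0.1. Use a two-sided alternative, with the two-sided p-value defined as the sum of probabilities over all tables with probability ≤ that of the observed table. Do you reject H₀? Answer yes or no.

reject H₀: no

Margins: r₁=15, r₂=12, c₁=6, c₂=21, n=27
p_obs = C(15,5)·C(12,1)/C(27,6); sum pmf over tables with pmf ≤ p_obs
p-value (two-sided) = 0.18190
At α=0.1: p ≥ α → fail to reject H₀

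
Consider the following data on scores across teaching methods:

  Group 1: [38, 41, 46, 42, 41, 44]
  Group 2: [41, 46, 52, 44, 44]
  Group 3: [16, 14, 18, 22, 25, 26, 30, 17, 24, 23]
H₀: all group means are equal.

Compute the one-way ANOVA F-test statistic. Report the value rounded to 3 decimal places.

Group means [42.00, 45.40, 21.50], grand mean 33.048
SSB = Σnᵢ(x̄ᵢ−x̄)² = 2577.252; SSW = ΣΣ(x−x̄ᵢ)² = 337.700
MSB = 2577.252/2 = 1288.6262; MSW = 337.700/18 = 18.7611
F = MSB/MSW = 68.6860
df = (2, 18)

test statistic = 68.686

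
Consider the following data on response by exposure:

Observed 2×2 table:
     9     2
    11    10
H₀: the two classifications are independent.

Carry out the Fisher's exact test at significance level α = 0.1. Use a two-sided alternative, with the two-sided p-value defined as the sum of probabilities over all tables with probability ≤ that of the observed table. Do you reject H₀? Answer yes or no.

Margins: r₁=11, r₂=21, c₁=20, c₂=12, n=32
p_obs = C(11,9)·C(21,11)/C(32,20); sum pmf over tables with pmf ≤ p_obs
p-value (two-sided) = 0.13885
At α=0.1: p ≥ α → fail to reject H₀

reject H₀: no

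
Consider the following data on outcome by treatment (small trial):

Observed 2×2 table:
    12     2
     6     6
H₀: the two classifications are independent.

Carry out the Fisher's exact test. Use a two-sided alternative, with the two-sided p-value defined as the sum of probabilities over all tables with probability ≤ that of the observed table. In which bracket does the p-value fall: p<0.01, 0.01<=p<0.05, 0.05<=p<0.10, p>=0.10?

Margins: r₁=14, r₂=12, c₁=18, c₂=8, n=26
p_obs = C(14,12)·C(12,6)/C(26,18); sum pmf over tables with pmf ≤ p_obs
p-value (two-sided) = 0.08952
→ bracket: 0.05<=p<0.10

p-value bracket: 0.05<=p<0.10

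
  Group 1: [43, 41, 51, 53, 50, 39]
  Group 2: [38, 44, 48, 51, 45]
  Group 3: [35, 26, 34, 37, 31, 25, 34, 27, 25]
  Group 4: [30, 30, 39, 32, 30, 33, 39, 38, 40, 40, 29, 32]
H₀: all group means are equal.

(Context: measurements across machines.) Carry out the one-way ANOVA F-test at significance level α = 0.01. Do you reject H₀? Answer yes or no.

Group means [46.17, 45.20, 30.44, 34.33], grand mean 37.156
SSB = Σnᵢ(x̄ᵢ−x̄)² = 1311.697; SSW = ΣΣ(x−x̄ᵢ)² = 666.522
MSB = 1311.697/3 = 437.2322; MSW = 666.522/28 = 23.8044
F = MSB/MSW = 18.3677
df = (3, 28)
p-value (upper-tail) = 0.00000
At α=0.01: p < α → reject H₀

reject H₀: yes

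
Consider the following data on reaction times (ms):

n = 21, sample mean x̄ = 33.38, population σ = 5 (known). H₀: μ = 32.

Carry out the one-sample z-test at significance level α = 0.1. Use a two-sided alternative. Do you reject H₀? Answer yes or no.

SE = σ/√n = 5/√21 = 1.0911
z = (x̄−μ₀)/SE = (33.38−32)/1.0911 = 1.2648
p-value (two-sided) = 0.20595
At α=0.1: p ≥ α → fail to reject H₀

reject H₀: no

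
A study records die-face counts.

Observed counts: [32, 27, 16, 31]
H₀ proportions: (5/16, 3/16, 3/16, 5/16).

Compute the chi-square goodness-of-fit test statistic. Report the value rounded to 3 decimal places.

test statistic = 3.484

n = 106; E_i = n·p_i = [33.12, 19.88, 19.88, 33.12]
χ² = (32−33.12)²/33.12 + (27−19.88)²/19.88 + (16−19.88)²/19.88 + (31−33.12)²/33.12 = 3.4843
df = 3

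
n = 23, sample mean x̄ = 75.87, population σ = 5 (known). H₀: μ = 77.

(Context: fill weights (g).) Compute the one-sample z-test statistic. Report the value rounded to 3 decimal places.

SE = σ/√n = 5/√23 = 1.0426
z = (x̄−μ₀)/SE = (75.87−77)/1.0426 = -1.0839

test statistic = -1.084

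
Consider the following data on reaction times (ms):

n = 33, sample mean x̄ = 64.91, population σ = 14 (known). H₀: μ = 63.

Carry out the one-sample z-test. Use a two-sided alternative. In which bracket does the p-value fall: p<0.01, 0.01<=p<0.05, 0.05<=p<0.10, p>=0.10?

p-value bracket: p>=0.10

SE = σ/√n = 14/√33 = 2.4371
z = (x̄−μ₀)/SE = (64.91−63)/2.4371 = 0.7837
p-value (two-sided) = 0.43320
→ bracket: p>=0.10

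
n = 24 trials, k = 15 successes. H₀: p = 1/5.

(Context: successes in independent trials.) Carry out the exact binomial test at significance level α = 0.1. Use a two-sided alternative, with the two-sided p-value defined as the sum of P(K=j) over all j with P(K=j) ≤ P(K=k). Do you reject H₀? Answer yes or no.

reject H₀: yes

Exact binomial: n=24, k=15, p₀=1/5=0.2000
P(X=j) = C(n,j)·p₀^j·(1−p₀)^(n−j); p = Σ P(X=j) over j with P(X=j) ≤ P(X=15)
p-value (two-sided) = 0.00001
At α=0.1: p < α → reject H₀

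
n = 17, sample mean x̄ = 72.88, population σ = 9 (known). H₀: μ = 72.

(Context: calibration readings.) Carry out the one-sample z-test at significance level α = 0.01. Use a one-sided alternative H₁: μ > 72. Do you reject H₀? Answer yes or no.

SE = σ/√n = 9/√17 = 2.1828
z = (x̄−μ₀)/SE = (72.88−72)/2.1828 = 0.4031
p-value (one-sided, H₁ greater) = 0.34342
At α=0.01: p ≥ α → fail to reject H₀

reject H₀: no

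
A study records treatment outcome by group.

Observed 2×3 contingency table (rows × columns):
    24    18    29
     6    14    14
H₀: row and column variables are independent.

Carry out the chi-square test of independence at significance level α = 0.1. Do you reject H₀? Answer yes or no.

reject H₀: no

Row totals [71, 34], col totals [30, 32, 43], n=105
χ² = (24−20.29)²/20.29 + (18−21.64)²/21.64 + (29−29.08)²/29.08 + (6−9.71)²/9.71 + (14−10.36)²/10.36 + (14−13.92)²/13.92 = 3.9899
df = 2
p-value (upper-tail) = 0.13602
At α=0.1: p ≥ α → fail to reject H₀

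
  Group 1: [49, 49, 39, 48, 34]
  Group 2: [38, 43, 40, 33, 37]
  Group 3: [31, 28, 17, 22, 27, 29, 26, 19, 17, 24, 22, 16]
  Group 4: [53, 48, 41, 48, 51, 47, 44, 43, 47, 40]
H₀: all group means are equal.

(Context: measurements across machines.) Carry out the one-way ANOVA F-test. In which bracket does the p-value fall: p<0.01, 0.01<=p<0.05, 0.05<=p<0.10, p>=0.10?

p-value bracket: p<0.01

Group means [43.80, 38.20, 23.17, 46.20], grand mean 35.938
SSB = Σnᵢ(x̄ᵢ−x̄)² = 3345.008; SSW = ΣΣ(x−x̄ᵢ)² = 692.867
MSB = 3345.008/3 = 1115.0028; MSW = 692.867/28 = 24.7452
F = MSB/MSW = 45.0593
df = (3, 28)
p-value (upper-tail) = 0.00000
→ bracket: p<0.01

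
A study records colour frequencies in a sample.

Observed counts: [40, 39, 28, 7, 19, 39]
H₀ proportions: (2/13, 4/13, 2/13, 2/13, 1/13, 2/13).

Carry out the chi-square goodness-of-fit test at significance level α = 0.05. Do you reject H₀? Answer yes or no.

reject H₀: yes

n = 172; E_i = n·p_i = [26.46, 52.92, 26.46, 26.46, 13.23, 26.46]
χ² = (40−26.46)²/26.46 + (39−52.92)²/52.92 + (28−26.46)²/26.46 + (7−26.46)²/26.46 + (19−13.23)²/13.23 + (39−26.46)²/26.46 = 33.4491
df = 5
p-value (upper-tail) = 0.00000
At α=0.05: p < α → reject H₀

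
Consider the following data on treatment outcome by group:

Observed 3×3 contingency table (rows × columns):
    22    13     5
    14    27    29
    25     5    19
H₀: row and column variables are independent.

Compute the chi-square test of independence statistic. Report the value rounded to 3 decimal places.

Row totals [40, 70, 49], col totals [61, 45, 53], n=159
χ² = (22−15.35)²/15.35 + (13−11.32)²/11.32 + (5−13.33)²/13.33 + (14−26.86)²/26.86 + (27−19.81)²/19.81 + (29−23.33)²/23.33 + (25−18.80)²/18.80 + (5−13.87)²/13.87 + (19−16.33)²/16.33 = 26.6327
df = 4

test statistic = 26.633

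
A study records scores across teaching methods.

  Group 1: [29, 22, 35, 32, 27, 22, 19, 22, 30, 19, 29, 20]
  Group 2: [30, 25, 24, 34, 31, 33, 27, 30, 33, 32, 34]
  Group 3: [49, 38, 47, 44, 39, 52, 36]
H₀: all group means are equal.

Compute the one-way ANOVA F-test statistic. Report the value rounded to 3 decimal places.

Group means [25.50, 30.27, 43.57], grand mean 31.467
SSB = Σnᵢ(x̄ᵢ−x̄)² = 1468.571; SSW = ΣΣ(x−x̄ᵢ)² = 676.896
MSB = 1468.571/2 = 734.2853; MSW = 676.896/27 = 25.0702
F = MSB/MSW = 29.2891
df = (2, 27)

test statistic = 29.289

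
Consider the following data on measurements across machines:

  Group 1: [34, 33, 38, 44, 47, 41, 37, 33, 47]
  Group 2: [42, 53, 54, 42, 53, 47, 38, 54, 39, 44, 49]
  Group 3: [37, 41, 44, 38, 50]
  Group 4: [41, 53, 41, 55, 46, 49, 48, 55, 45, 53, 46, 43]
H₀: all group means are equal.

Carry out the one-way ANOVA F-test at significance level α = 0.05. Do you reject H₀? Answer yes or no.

reject H₀: yes

Group means [39.33, 46.82, 42.00, 47.92], grand mean 44.703
SSB = Σnᵢ(x̄ᵢ−x̄)² = 469.177; SSW = ΣΣ(x−x̄ᵢ)² = 1034.553
MSB = 469.177/3 = 156.3922; MSW = 1034.553/33 = 31.3501
F = MSB/MSW = 4.9886
df = (3, 33)
p-value (upper-tail) = 0.00580
At α=0.05: p < α → reject H₀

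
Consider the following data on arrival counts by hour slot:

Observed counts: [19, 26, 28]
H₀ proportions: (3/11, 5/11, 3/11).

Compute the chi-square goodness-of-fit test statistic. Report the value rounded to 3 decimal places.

test statistic = 4.884

n = 73; E_i = n·p_i = [19.91, 33.18, 19.91]
χ² = (19−19.91)²/19.91 + (26−33.18)²/33.18 + (28−19.91)²/19.91 = 4.8840
df = 2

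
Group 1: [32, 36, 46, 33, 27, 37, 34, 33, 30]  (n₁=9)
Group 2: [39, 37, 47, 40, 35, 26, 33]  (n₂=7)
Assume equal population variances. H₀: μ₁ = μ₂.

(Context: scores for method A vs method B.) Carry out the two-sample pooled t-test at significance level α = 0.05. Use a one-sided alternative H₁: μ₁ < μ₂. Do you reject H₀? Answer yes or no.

x̄₁=34.222, s₁=5.333, n₁=9
x̄₂=36.714, s₂=6.499, n₂=7
s_p² = [8·5.333² + 6·6.499²]/14 = 34.3560
SE = √(s_p²·(1/9+1/7)) = 2.9539
t = (34.222−36.714)/2.9539 = -0.8437
df = 14
p-value (one-sided, H₁ less) = 0.20652
At α=0.05: p ≥ α → fail to reject H₀

reject H₀: no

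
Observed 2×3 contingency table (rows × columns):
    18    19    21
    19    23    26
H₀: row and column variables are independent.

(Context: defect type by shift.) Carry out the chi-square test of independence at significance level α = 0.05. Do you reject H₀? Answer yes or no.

Row totals [58, 68], col totals [37, 42, 47], n=126
χ² = (18−17.03)²/17.03 + (19−19.33)²/19.33 + (21−21.63)²/21.63 + (19−19.97)²/19.97 + (23−22.67)²/22.67 + (26−25.37)²/25.37 = 0.1472
df = 2
p-value (upper-tail) = 0.92906
At α=0.05: p ≥ α → fail to reject H₀

reject H₀: no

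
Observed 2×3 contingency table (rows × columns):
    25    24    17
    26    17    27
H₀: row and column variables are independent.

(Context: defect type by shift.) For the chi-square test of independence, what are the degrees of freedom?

degrees of freedom = 2

df = (r−1)(c−1) = (2−1)·(3−1) = 2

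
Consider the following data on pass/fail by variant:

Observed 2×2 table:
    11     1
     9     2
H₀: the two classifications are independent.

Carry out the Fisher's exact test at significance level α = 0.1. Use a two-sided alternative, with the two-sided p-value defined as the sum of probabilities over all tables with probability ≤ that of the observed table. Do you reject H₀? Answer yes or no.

Margins: r₁=12, r₂=11, c₁=20, c₂=3, n=23
p_obs = C(12,11)·C(11,9)/C(23,20); sum pmf over tables with pmf ≤ p_obs
p-value (two-sided) = 0.59006
At α=0.1: p ≥ α → fail to reject H₀

reject H₀: no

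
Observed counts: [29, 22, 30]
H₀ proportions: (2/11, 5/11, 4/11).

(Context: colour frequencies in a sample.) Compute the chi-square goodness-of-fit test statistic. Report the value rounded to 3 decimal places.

test statistic = 19.806

n = 81; E_i = n·p_i = [14.73, 36.82, 29.45]
χ² = (29−14.73)²/14.73 + (22−36.82)²/36.82 + (30−29.45)²/29.45 = 19.8062
df = 2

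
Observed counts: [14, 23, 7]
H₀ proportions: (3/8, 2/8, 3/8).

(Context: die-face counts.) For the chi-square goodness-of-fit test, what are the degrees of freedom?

degrees of freedom = 2

df = k − 1 = 3 − 1 = 2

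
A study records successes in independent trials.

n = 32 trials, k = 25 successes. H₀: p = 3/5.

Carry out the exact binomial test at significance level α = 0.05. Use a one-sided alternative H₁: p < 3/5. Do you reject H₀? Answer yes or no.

Exact binomial: n=32, k=25, p₀=3/5=0.6000
P(X≤25) from Σ C(n,i)·p₀^i·(1−p₀)^(n−i)
p-value (one-sided, H₁ less) = 0.99086
At α=0.05: p ≥ α → fail to reject H₀

reject H₀: no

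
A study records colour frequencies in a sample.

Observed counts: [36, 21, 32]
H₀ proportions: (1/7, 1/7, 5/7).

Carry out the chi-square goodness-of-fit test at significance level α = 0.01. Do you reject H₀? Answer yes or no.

reject H₀: yes

n = 89; E_i = n·p_i = [12.71, 12.71, 63.57]
χ² = (36−12.71)²/12.71 + (21−12.71)²/12.71 + (32−63.57)²/63.57 = 63.7258
df = 2
p-value (upper-tail) = 0.00000
At α=0.01: p < α → reject H₀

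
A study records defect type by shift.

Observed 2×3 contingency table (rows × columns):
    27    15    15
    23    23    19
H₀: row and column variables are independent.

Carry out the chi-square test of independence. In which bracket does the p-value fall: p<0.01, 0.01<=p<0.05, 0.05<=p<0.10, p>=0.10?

p-value bracket: p>=0.10

Row totals [57, 65], col totals [50, 38, 34], n=122
χ² = (27−23.36)²/23.36 + (15−17.75)²/17.75 + (15−15.89)²/15.89 + (23−26.64)²/26.64 + (23−20.25)²/20.25 + (19−18.11)²/18.11 = 1.9586
df = 2
p-value (upper-tail) = 0.37557
→ bracket: p>=0.10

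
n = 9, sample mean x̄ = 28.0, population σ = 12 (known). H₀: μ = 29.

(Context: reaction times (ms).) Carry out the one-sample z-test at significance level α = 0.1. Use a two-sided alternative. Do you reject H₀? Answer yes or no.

SE = σ/√n = 12/√9 = 4.0000
z = (x̄−μ₀)/SE = (28.0−29)/4.0000 = -0.2500
p-value (two-sided) = 0.80259
At α=0.1: p ≥ α → fail to reject H₀

reject H₀: no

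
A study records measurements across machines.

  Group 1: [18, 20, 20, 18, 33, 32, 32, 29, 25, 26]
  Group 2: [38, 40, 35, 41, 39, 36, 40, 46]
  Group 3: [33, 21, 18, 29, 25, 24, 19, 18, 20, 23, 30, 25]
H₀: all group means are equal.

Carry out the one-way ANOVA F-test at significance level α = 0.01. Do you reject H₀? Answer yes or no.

reject H₀: yes

Group means [25.30, 39.38, 23.75], grand mean 28.433
SSB = Σnᵢ(x̄ᵢ−x̄)² = 1319.142; SSW = ΣΣ(x−x̄ᵢ)² = 672.225
MSB = 1319.142/2 = 659.5708; MSW = 672.225/27 = 24.8972
F = MSB/MSW = 26.4917
df = (2, 27)
p-value (upper-tail) = 0.00000
At α=0.01: p < α → reject H₀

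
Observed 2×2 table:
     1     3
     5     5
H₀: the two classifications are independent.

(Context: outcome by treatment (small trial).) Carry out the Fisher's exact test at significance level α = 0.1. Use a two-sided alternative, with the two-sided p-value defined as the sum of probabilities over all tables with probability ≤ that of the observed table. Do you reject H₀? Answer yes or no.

reject H₀: no

Margins: r₁=4, r₂=10, c₁=6, c₂=8, n=14
p_obs = C(4,1)·C(10,5)/C(14,6); sum pmf over tables with pmf ≤ p_obs
p-value (two-sided) = 0.58042
At α=0.1: p ≥ α → fail to reject H₀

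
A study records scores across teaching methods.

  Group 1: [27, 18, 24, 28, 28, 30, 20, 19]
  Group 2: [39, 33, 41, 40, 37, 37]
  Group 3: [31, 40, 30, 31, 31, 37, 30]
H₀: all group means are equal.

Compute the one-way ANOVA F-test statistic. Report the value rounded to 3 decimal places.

test statistic = 20.814

Group means [24.25, 37.83, 32.86], grand mean 31.000
SSB = Σnᵢ(x̄ᵢ−x̄)² = 668.810; SSW = ΣΣ(x−x̄ᵢ)² = 289.190
MSB = 668.810/2 = 334.4048; MSW = 289.190/18 = 16.0661
F = MSB/MSW = 20.8143
df = (2, 18)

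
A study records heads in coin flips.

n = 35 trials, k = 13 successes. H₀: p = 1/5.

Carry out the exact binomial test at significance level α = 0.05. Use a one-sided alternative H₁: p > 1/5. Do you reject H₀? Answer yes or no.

reject H₀: yes

Exact binomial: n=35, k=13, p₀=1/5=0.2000
P(X≥13) from Σ C(n,i)·p₀^i·(1−p₀)^(n−i)
p-value (one-sided, H₁ greater) = 0.01418
At α=0.05: p < α → reject H₀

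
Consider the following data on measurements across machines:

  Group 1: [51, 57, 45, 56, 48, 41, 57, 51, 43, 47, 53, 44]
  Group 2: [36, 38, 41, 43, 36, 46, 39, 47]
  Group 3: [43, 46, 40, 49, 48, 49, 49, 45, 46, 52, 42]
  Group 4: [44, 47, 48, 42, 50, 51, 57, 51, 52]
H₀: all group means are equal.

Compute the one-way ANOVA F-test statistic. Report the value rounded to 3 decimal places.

Group means [49.42, 40.75, 46.27, 49.11], grand mean 46.750
SSB = Σnᵢ(x̄ᵢ−x̄)² = 426.013; SSW = ΣΣ(x−x̄ᵢ)² = 761.487
MSB = 426.013/3 = 142.0042; MSW = 761.487/36 = 21.1524
F = MSB/MSW = 6.7134
df = (3, 36)

test statistic = 6.713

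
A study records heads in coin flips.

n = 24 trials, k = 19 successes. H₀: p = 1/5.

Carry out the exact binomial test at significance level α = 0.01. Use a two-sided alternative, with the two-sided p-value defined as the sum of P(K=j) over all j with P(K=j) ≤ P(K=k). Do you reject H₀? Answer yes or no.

reject H₀: yes

Exact binomial: n=24, k=19, p₀=1/5=0.2000
P(X=j) = C(n,j)·p₀^j·(1−p₀)^(n−j); p = Σ P(X=j) over j with P(X=j) ≤ P(X=19)
p-value (two-sided) = 0.00000
At α=0.01: p < α → reject H₀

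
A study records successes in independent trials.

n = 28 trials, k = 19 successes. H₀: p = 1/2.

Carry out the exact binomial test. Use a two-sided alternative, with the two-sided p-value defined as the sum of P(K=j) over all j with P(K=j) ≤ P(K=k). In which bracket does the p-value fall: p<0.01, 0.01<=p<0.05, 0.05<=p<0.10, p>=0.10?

p-value bracket: 0.05<=p<0.10

Exact binomial: n=28, k=19, p₀=1/2=0.5000
P(X=j) = C(n,j)·p₀^j·(1−p₀)^(n−j); p = Σ P(X=j) over j with P(X=j) ≤ P(X=19)
p-value (two-sided) = 0.08716
→ bracket: 0.05<=p<0.10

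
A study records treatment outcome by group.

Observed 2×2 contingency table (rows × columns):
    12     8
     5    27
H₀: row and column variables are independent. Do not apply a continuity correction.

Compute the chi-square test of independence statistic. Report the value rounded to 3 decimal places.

Row totals [20, 32], col totals [17, 35], n=52
χ² = (12−6.54)²/6.54 + (8−13.46)²/13.46 + (5−10.46)²/10.46 + (27−21.54)²/21.54 = 11.0139
df = 1

test statistic = 11.014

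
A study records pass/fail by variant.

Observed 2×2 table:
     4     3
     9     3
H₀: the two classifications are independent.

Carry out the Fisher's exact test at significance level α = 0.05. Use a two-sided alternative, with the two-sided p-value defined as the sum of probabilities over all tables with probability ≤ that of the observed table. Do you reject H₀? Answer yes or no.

Margins: r₁=7, r₂=12, c₁=13, c₂=6, n=19
p_obs = C(7,4)·C(12,9)/C(19,13); sum pmf over tables with pmf ≤ p_obs
p-value (two-sided) = 0.61687
At α=0.05: p ≥ α → fail to reject H₀

reject H₀: no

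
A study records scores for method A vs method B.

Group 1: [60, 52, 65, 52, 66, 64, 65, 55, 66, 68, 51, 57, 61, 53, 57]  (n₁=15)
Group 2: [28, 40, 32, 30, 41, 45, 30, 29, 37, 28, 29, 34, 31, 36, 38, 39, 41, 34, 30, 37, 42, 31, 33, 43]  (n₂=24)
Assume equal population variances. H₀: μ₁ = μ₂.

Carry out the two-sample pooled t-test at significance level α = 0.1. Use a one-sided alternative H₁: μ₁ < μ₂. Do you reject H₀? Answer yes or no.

reject H₀: no

x̄₁=59.467, s₁=5.975, n₁=15
x̄₂=34.917, s₂=5.258, n₂=24
s_p² = [14·5.975² + 23·5.258²]/37 = 30.6910
SE = √(s_p²·(1/15+1/24)) = 1.8234
t = (59.467−34.917)/1.8234 = 13.4637
df = 37
p-value (one-sided, H₁ less) = 1.00000
At α=0.1: p ≥ α → fail to reject H₀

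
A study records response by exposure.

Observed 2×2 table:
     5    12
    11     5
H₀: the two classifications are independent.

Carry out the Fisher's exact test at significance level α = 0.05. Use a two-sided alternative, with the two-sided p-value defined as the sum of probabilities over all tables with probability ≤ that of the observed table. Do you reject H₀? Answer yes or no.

Margins: r₁=17, r₂=16, c₁=16, c₂=17, n=33
p_obs = C(17,5)·C(16,11)/C(33,16); sum pmf over tables with pmf ≤ p_obs
p-value (two-sided) = 0.03808
At α=0.05: p < α → reject H₀

reject H₀: yes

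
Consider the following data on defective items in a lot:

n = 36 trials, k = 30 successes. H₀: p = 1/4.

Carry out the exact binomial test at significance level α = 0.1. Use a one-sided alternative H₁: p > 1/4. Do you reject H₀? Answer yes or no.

reject H₀: yes

Exact binomial: n=36, k=30, p₀=1/4=0.2500
P(X≥30) from Σ C(n,i)·p₀^i·(1−p₀)^(n−i)
p-value (one-sided, H₁ greater) = 0.00000
At α=0.1: p < α → reject H₀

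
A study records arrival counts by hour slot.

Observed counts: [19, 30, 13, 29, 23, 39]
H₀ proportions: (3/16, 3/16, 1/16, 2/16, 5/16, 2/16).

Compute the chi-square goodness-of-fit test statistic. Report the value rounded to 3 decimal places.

n = 153; E_i = n·p_i = [28.69, 28.69, 9.56, 19.12, 47.81, 19.12]
χ² = (19−28.69)²/28.69 + (30−28.69)²/28.69 + (13−9.56)²/9.56 + (29−19.12)²/19.12 + (23−47.81)²/47.81 + (39−19.12)²/19.12 = 43.1969
df = 5

test statistic = 43.197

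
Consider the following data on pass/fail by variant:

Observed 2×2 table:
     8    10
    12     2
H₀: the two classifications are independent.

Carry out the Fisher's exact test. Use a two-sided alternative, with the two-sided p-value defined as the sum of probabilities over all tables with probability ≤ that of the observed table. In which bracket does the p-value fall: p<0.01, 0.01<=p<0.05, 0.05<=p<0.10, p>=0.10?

p-value bracket: 0.01<=p<0.05

Margins: r₁=18, r₂=14, c₁=20, c₂=12, n=32
p_obs = C(18,8)·C(14,12)/C(32,20); sum pmf over tables with pmf ≤ p_obs
p-value (two-sided) = 0.02763
→ bracket: 0.01<=p<0.05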